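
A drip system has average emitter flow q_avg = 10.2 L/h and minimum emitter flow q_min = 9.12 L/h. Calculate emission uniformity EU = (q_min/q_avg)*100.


EU = (q_min/q_avg)*100 = (9.12/10.2)*100 = 89.4118%

89.4118 %


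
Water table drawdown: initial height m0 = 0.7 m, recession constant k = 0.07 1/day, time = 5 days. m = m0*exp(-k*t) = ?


m = m0 * exp(-k*t)
m = 0.7 * exp(-0.07 * 5)
m = 0.7 * exp(-0.3500)

0.4933 m


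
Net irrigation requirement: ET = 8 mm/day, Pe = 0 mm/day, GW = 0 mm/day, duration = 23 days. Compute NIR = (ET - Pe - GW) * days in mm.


Daily deficit = ET - Pe - GW = 8 - 0 - 0 = 8 mm/day
NIR = 8 * 23 = 184 mm

184.0000 mm


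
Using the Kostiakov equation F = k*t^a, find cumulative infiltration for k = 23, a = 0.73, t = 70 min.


F = k * t^a = 23 * 70^0.73
F = 23 * 22.229084

511.2689 mm


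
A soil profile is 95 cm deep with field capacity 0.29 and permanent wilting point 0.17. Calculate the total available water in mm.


AWC = (FC - PWP) * d * 10
AWC = (0.29 - 0.17) * 95 * 10
AWC = 0.1200 * 95 * 10

114.0000 mm


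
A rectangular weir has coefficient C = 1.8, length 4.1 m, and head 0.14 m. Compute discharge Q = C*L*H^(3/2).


Q = C * L * H^(3/2) = 1.8 * 4.1 * 0.14^1.5 = 1.8 * 4.1 * 0.052383

0.3866 m^3/s


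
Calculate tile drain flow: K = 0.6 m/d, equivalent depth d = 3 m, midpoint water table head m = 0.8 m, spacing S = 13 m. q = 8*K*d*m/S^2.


q = 8*K*d*m/S^2
q = 8*0.6*3*0.8/13^2
q = 11.5200 / 169

0.0682 m/d


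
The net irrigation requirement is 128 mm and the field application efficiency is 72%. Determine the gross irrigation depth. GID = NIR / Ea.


Ea = 72% = 0.72
GID = NIR / Ea = 128 / 0.72 = 177.7778 mm

177.7778 mm


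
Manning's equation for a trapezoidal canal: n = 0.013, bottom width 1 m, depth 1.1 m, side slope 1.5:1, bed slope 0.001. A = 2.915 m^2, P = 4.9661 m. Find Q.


R = A/P = 2.915/4.9661 = 0.586980
Q = (1/0.013) * 2.915 * 0.586980^(2/3) * 0.001^0.5

4.9710 m^3/s


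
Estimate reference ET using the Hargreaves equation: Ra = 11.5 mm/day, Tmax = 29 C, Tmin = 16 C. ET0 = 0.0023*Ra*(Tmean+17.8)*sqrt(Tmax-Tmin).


Tmean = (Tmax + Tmin)/2 = (29 + 16)/2 = 22.5
ET0 = 0.0023 * 11.5 * (22.5 + 17.8) * sqrt(29 - 16)
ET0 = 0.0023 * 11.5 * 40.3 * 3.605551

3.8433 mm/day


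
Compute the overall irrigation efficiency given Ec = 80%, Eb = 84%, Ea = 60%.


Ec = 0.8, Eb = 0.84, Ea = 0.6
E = 0.8 * 0.84 * 0.6 * 100 = 40.3200%

40.3200 %


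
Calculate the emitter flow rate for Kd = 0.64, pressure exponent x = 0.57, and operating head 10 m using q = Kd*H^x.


q = Kd * H^x = 0.64 * 10^0.57 = 0.64 * 3.715352

2.3778 L/h


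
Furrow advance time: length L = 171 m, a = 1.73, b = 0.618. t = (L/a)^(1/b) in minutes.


t = (L/a)^(1/b)
t = (171/1.73)^(1/0.618)
t = 98.843931^(1/0.618)

1690.7307 min


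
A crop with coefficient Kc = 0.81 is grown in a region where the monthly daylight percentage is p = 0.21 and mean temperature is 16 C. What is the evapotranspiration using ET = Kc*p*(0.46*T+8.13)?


ET = Kc * p * (0.46*T + 8.13)
ET = 0.81 * 0.21 * (0.46*16 + 8.13)
ET = 0.81 * 0.21 * 15.4900

2.6348 mm/day


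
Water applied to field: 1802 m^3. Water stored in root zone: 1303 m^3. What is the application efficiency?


Ea = V_root / V_field * 100 = 1303 / 1802 * 100 = 72.3085%

72.3085 %


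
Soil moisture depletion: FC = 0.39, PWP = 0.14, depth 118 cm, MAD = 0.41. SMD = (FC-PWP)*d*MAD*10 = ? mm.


SMD = (FC - PWP) * d * MAD * 10
SMD = (0.39 - 0.14) * 118 * 0.41 * 10
SMD = 0.2500 * 118 * 0.41 * 10

120.9500 mm


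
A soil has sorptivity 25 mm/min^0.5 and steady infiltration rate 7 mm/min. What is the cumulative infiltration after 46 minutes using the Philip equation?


F = S*sqrt(t) + A*t
F = 25*sqrt(46) + 7*46
F = 25*6.782330 + 322

491.5582 mm


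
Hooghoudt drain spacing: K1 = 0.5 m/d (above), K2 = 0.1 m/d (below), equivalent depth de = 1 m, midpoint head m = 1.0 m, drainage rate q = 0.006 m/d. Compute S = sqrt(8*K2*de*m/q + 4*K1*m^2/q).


S^2 = 8*K2*de*m/q + 4*K1*m^2/q
S^2 = 8*0.1*1*1.0/0.006 + 4*0.5*1.0^2/0.006
S = sqrt(466.6667)

21.6025 m


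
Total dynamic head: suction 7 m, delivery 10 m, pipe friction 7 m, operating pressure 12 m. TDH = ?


TDH = Hs + Hd + hf + Hp = 7 + 10 + 7 + 12 = 36

36 m


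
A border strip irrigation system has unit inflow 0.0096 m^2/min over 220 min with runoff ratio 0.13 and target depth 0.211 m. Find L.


L = q*t/((1+r)*Z)
L = 0.0096*220/((1+0.13)*0.211)
L = 2.112/0.23843

8.8579 m


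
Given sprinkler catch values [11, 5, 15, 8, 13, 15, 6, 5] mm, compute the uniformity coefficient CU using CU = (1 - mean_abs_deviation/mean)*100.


mean = 9.750000 mm
MAD = 3.750000 mm
CU = (1 - 3.750000/9.750000)*100

61.5385 %


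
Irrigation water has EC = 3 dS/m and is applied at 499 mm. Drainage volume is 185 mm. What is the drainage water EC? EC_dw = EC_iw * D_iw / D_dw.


EC_dw = EC_iw * D_iw / D_dw
EC_dw = 3 * 499 / 185
EC_dw = 1497 / 185

8.0919 dS/m


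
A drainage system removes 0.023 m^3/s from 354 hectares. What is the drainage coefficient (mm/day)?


DC = Q * 86400 / (A * 10000) * 1000
DC = 0.023 * 86400 / (354 * 10000) * 1000
DC = 1987200.0000 / 3540000

0.5614 mm/day


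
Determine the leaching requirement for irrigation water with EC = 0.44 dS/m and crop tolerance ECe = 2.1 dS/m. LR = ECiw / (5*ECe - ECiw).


LR = ECiw / (5*ECe - ECiw)
LR = 0.44 / (5*2.1 - 0.44)
LR = 0.44 / 10.0600

0.0437


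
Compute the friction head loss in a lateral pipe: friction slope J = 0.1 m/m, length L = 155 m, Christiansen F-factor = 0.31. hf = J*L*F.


hf = J * L * F = 0.1 * 155 * 0.31 = 4.8050 m

4.8050 m


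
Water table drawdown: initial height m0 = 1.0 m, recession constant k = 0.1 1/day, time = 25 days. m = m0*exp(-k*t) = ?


m = m0 * exp(-k*t)
m = 1.0 * exp(-0.1 * 25)
m = 1.0 * exp(-2.5000)

0.0821 m


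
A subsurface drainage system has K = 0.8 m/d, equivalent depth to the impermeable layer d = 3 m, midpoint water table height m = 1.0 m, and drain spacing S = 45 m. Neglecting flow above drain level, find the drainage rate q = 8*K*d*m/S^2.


q = 8*K*d*m/S^2
q = 8*0.8*3*1.0/45^2
q = 19.2000 / 2025

0.0095 m/d


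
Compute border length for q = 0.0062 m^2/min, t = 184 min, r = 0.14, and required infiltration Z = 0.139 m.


L = q*t/((1+r)*Z)
L = 0.0062*184/((1+0.14)*0.139)
L = 1.1408/0.15846

7.1993 m


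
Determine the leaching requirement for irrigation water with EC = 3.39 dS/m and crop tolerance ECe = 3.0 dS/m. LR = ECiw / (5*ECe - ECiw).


LR = ECiw / (5*ECe - ECiw)
LR = 3.39 / (5*3.0 - 3.39)
LR = 3.39 / 11.6100

0.2920


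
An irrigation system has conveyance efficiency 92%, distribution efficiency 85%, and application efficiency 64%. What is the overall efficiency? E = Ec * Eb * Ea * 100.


Ec = 0.92, Eb = 0.85, Ea = 0.64
E = 0.92 * 0.85 * 0.64 * 100 = 50.0480%

50.0480 %


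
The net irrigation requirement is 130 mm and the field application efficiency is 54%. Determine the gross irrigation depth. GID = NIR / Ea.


Ea = 54% = 0.54
GID = NIR / Ea = 130 / 0.54 = 240.7407 mm

240.7407 mm


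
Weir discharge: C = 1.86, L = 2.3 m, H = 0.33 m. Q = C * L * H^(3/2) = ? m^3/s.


Q = C * L * H^(3/2) = 1.86 * 2.3 * 0.33^1.5 = 1.86 * 2.3 * 0.189571

0.8110 m^3/s


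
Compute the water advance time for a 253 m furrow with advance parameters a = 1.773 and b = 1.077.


t = (L/a)^(1/b)
t = (253/1.773)^(1/1.077)
t = 142.695995^(1/1.077)

100.0881 min


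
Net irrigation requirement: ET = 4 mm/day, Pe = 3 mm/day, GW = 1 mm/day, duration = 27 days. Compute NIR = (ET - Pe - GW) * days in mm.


Daily deficit = ET - Pe - GW = 4 - 3 - 1 = 0 mm/day
NIR = 0 * 27 = 0 mm

0 mm


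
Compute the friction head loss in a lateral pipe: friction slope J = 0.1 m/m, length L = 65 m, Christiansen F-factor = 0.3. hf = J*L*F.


hf = J * L * F = 0.1 * 65 * 0.3 = 1.9500 m

1.9500 m


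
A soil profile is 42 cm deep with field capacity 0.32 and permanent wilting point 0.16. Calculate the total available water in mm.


AWC = (FC - PWP) * d * 10
AWC = (0.32 - 0.16) * 42 * 10
AWC = 0.1600 * 42 * 10

67.2000 mm


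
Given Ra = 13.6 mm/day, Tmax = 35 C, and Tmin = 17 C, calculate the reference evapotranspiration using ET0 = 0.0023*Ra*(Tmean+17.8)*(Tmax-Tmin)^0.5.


Tmean = (Tmax + Tmin)/2 = (35 + 17)/2 = 26.0
ET0 = 0.0023 * 13.6 * (26.0 + 17.8) * sqrt(35 - 17)
ET0 = 0.0023 * 13.6 * 43.8 * 4.242641

5.8127 mm/day


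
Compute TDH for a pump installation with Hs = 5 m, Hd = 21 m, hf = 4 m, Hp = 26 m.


TDH = Hs + Hd + hf + Hp = 5 + 21 + 4 + 26 = 56

56 m


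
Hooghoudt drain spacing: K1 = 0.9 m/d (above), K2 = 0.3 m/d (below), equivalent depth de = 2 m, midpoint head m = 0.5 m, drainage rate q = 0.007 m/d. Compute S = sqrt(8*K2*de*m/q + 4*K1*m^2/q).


S^2 = 8*K2*de*m/q + 4*K1*m^2/q
S^2 = 8*0.3*2*0.5/0.007 + 4*0.9*0.5^2/0.007
S = sqrt(471.4286)

21.7124 m


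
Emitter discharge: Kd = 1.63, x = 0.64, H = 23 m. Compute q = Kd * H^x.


q = Kd * H^x = 1.63 * 23^0.64 = 1.63 * 7.438850

12.1253 L/h


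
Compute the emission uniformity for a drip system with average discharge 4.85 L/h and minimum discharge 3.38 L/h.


EU = (q_min/q_avg)*100 = (3.38/4.85)*100 = 69.6907%

69.6907 %


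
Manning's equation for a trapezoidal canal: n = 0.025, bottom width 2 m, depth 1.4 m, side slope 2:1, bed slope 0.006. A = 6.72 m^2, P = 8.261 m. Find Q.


R = A/P = 6.72/8.261 = 0.813461
Q = (1/0.025) * 6.72 * 0.813461^(2/3) * 0.006^0.5

18.1438 m^3/s


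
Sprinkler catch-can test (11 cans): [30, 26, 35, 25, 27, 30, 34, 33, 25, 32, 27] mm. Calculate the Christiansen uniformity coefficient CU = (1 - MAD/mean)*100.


mean = 29.454545 mm
MAD = 3.140496 mm
CU = (1 - 3.140496/29.454545)*100

89.3378 %


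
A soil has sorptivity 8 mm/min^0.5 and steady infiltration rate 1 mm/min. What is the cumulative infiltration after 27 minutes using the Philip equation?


F = S*sqrt(t) + A*t
F = 8*sqrt(27) + 1*27
F = 8*5.196152 + 27

68.5692 mm


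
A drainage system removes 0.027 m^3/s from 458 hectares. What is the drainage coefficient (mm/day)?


DC = Q * 86400 / (A * 10000) * 1000
DC = 0.027 * 86400 / (458 * 10000) * 1000
DC = 2332800.0000 / 4580000

0.5093 mm/day


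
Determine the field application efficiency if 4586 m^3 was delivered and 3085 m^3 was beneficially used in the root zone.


Ea = V_root / V_field * 100 = 3085 / 4586 * 100 = 67.2700%

67.2700 %


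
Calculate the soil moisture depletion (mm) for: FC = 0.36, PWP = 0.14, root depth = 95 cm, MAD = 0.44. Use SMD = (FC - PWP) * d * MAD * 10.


SMD = (FC - PWP) * d * MAD * 10
SMD = (0.36 - 0.14) * 95 * 0.44 * 10
SMD = 0.2200 * 95 * 0.44 * 10

91.9600 mm


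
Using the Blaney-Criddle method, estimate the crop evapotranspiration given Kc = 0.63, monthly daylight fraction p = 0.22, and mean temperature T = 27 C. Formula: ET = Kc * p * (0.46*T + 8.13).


ET = Kc * p * (0.46*T + 8.13)
ET = 0.63 * 0.22 * (0.46*27 + 8.13)
ET = 0.63 * 0.22 * 20.5500

2.8482 mm/day


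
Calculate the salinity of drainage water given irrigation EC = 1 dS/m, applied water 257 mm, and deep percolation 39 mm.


EC_dw = EC_iw * D_iw / D_dw
EC_dw = 1 * 257 / 39
EC_dw = 257 / 39

6.5897 dS/m


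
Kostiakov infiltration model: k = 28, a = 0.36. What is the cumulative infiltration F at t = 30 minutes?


F = k * t^a = 28 * 30^0.36
F = 28 * 3.402230

95.2624 mm


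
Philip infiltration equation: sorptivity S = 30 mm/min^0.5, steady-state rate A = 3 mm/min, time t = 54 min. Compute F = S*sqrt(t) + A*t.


F = S*sqrt(t) + A*t
F = 30*sqrt(54) + 3*54
F = 30*7.348469 + 162

382.4541 mm


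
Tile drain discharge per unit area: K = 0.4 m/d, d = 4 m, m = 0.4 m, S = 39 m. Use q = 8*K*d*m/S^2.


q = 8*K*d*m/S^2
q = 8*0.4*4*0.4/39^2
q = 5.1200 / 1521

0.0034 m/d


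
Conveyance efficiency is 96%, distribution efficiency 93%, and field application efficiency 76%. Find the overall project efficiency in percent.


Ec = 0.96, Eb = 0.93, Ea = 0.76
E = 0.96 * 0.93 * 0.76 * 100 = 67.8528%

67.8528 %


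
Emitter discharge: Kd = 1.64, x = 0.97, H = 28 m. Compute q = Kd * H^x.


q = Kd * H^x = 1.64 * 28^0.97 = 1.64 * 25.336306

41.5515 L/h


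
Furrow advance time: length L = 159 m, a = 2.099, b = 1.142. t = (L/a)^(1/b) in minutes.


t = (L/a)^(1/b)
t = (159/2.099)^(1/1.142)
t = 75.750357^(1/1.142)

44.2279 min


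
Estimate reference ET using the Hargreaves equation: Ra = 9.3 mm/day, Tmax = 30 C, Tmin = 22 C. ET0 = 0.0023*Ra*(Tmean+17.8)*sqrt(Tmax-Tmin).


Tmean = (Tmax + Tmin)/2 = (30 + 22)/2 = 26.0
ET0 = 0.0023 * 9.3 * (26.0 + 17.8) * sqrt(30 - 22)
ET0 = 0.0023 * 9.3 * 43.8 * 2.828427

2.6499 mm/day


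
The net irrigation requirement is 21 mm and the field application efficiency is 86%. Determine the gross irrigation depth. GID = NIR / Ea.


Ea = 86% = 0.86
GID = NIR / Ea = 21 / 0.86 = 24.4186 mm

24.4186 mm


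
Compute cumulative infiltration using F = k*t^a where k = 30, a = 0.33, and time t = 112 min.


F = k * t^a = 30 * 112^0.33
F = 30 * 4.745063

142.3519 mm


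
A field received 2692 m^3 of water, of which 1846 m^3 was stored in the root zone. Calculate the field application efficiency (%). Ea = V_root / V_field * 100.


Ea = V_root / V_field * 100 = 1846 / 2692 * 100 = 68.5736%

68.5736 %


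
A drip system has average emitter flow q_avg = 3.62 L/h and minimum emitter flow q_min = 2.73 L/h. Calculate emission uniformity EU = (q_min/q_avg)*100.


EU = (q_min/q_avg)*100 = (2.73/3.62)*100 = 75.4144%

75.4144 %


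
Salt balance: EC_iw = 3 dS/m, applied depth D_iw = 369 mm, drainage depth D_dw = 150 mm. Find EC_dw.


EC_dw = EC_iw * D_iw / D_dw
EC_dw = 3 * 369 / 150
EC_dw = 1107 / 150

7.3800 dS/m


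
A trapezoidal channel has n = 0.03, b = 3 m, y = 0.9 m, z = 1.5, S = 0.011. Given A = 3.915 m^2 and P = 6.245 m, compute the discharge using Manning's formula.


R = A/P = 3.915/6.245 = 0.626902
Q = (1/0.03) * 3.915 * 0.626902^(2/3) * 0.011^0.5

10.0255 m^3/s


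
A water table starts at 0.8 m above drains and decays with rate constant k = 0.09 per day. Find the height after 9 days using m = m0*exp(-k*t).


m = m0 * exp(-k*t)
m = 0.8 * exp(-0.09 * 9)
m = 0.8 * exp(-0.8100)

0.3559 m


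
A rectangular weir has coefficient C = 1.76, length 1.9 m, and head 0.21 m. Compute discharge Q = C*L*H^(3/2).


Q = C * L * H^(3/2) = 1.76 * 1.9 * 0.21^1.5 = 1.76 * 1.9 * 0.096234

0.3218 m^3/s


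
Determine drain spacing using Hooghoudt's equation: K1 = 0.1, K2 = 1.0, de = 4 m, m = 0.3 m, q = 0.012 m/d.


S^2 = 8*K2*de*m/q + 4*K1*m^2/q
S^2 = 8*1.0*4*0.3/0.012 + 4*0.1*0.3^2/0.012
S = sqrt(803.0000)

28.3373 m


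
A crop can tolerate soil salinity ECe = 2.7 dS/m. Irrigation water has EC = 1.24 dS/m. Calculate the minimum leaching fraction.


LR = ECiw / (5*ECe - ECiw)
LR = 1.24 / (5*2.7 - 1.24)
LR = 1.24 / 12.2600

0.1011


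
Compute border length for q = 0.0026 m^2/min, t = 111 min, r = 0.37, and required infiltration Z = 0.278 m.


L = q*t/((1+r)*Z)
L = 0.0026*111/((1+0.37)*0.278)
L = 0.2886/0.38086

0.7578 m


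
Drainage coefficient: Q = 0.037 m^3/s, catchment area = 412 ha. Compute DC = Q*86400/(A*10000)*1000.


DC = Q * 86400 / (A * 10000) * 1000
DC = 0.037 * 86400 / (412 * 10000) * 1000
DC = 3196800.0000 / 4120000

0.7759 mm/day


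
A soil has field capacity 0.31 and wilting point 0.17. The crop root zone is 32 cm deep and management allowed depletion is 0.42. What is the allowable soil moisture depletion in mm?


SMD = (FC - PWP) * d * MAD * 10
SMD = (0.31 - 0.17) * 32 * 0.42 * 10
SMD = 0.1400 * 32 * 0.42 * 10

18.8160 mm


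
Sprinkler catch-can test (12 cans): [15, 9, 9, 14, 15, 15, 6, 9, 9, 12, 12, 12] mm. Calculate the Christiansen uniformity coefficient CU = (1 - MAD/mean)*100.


mean = 11.416667 mm
MAD = 2.513889 mm
CU = (1 - 2.513889/11.416667)*100

77.9805 %


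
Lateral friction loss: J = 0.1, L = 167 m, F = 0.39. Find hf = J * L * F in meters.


hf = J * L * F = 0.1 * 167 * 0.39 = 6.5130 m

6.5130 m


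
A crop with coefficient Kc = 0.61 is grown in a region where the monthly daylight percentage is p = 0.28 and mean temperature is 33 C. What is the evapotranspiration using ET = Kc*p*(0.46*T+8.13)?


ET = Kc * p * (0.46*T + 8.13)
ET = 0.61 * 0.28 * (0.46*33 + 8.13)
ET = 0.61 * 0.28 * 23.3100

3.9813 mm/day


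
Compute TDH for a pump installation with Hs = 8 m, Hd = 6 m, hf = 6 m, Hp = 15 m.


TDH = Hs + Hd + hf + Hp = 8 + 6 + 6 + 15 = 35

35 m


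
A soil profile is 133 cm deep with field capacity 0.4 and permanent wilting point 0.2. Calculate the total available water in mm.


AWC = (FC - PWP) * d * 10
AWC = (0.4 - 0.2) * 133 * 10
AWC = 0.2000 * 133 * 10

266.0000 mm


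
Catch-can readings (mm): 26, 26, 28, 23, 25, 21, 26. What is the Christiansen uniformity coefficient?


mean = 25.000000 mm
MAD = 1.714286 mm
CU = (1 - 1.714286/25.000000)*100

93.1429 %


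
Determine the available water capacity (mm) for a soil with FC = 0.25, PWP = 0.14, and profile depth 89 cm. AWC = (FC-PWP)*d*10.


AWC = (FC - PWP) * d * 10
AWC = (0.25 - 0.14) * 89 * 10
AWC = 0.1100 * 89 * 10

97.9000 mm


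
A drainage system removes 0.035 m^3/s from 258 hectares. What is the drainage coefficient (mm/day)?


DC = Q * 86400 / (A * 10000) * 1000
DC = 0.035 * 86400 / (258 * 10000) * 1000
DC = 3024000.0000 / 2580000

1.1721 mm/day


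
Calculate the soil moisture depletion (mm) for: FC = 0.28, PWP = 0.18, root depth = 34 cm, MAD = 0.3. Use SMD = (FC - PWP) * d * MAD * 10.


SMD = (FC - PWP) * d * MAD * 10
SMD = (0.28 - 0.18) * 34 * 0.3 * 10
SMD = 0.1000 * 34 * 0.3 * 10

10.2000 mm


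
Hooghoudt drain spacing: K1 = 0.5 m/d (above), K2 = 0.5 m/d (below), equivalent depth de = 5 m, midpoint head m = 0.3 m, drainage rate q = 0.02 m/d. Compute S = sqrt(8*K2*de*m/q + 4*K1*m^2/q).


S^2 = 8*K2*de*m/q + 4*K1*m^2/q
S^2 = 8*0.5*5*0.3/0.02 + 4*0.5*0.3^2/0.02
S = sqrt(309.0000)

17.5784 m


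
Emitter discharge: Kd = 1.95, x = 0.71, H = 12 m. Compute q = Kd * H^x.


q = Kd * H^x = 1.95 * 12^0.71 = 1.95 * 5.837390

11.3829 L/h


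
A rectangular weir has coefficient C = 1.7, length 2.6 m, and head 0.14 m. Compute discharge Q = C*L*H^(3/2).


Q = C * L * H^(3/2) = 1.7 * 2.6 * 0.14^1.5 = 1.7 * 2.6 * 0.052383

0.2315 m^3/s


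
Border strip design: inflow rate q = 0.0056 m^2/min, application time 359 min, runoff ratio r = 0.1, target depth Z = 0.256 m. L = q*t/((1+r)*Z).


L = q*t/((1+r)*Z)
L = 0.0056*359/((1+0.1)*0.256)
L = 2.0104/0.2816

7.1392 m


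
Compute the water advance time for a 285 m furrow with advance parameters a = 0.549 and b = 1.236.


t = (L/a)^(1/b)
t = (285/0.549)^(1/1.236)
t = 519.125683^(1/1.236)

157.3339 min


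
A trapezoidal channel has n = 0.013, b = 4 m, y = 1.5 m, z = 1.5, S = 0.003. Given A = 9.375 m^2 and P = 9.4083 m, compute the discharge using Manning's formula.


R = A/P = 9.375/9.4083 = 0.996461
Q = (1/0.013) * 9.375 * 0.996461^(2/3) * 0.003^0.5

39.4060 m^3/s


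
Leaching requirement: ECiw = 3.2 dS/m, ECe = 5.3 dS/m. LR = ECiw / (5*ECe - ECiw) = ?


LR = ECiw / (5*ECe - ECiw)
LR = 3.2 / (5*5.3 - 3.2)
LR = 3.2 / 23.3000

0.1373


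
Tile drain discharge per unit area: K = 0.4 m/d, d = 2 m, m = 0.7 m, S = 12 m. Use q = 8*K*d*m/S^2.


q = 8*K*d*m/S^2
q = 8*0.4*2*0.7/12^2
q = 4.4800 / 144

0.0311 m/d


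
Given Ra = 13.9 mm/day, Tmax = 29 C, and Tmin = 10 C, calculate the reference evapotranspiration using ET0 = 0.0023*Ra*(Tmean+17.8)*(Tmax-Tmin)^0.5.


Tmean = (Tmax + Tmin)/2 = (29 + 10)/2 = 19.5
ET0 = 0.0023 * 13.9 * (19.5 + 17.8) * sqrt(29 - 10)
ET0 = 0.0023 * 13.9 * 37.3 * 4.358899

5.1979 mm/day


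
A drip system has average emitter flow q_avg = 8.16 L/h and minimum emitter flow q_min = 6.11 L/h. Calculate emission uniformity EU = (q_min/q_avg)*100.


EU = (q_min/q_avg)*100 = (6.11/8.16)*100 = 74.8775%

74.8775 %


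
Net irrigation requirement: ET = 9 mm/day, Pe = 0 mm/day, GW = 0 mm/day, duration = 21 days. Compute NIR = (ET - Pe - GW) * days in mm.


Daily deficit = ET - Pe - GW = 9 - 0 - 0 = 9 mm/day
NIR = 9 * 21 = 189 mm

189.0000 mm


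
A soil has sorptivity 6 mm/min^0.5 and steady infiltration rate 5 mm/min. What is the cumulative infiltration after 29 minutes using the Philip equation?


F = S*sqrt(t) + A*t
F = 6*sqrt(29) + 5*29
F = 6*5.385165 + 145

177.3110 mm


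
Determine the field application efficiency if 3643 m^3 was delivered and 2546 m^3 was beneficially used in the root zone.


Ea = V_root / V_field * 100 = 2546 / 3643 * 100 = 69.8875%

69.8875 %


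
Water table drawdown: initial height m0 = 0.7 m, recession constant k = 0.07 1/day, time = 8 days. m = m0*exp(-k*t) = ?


m = m0 * exp(-k*t)
m = 0.7 * exp(-0.07 * 8)
m = 0.7 * exp(-0.5600)

0.3998 m


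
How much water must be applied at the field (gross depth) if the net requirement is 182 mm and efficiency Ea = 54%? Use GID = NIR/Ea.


Ea = 54% = 0.54
GID = NIR / Ea = 182 / 0.54 = 337.0370 mm

337.0370 mm


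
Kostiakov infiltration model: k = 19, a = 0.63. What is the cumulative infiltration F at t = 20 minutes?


F = k * t^a = 19 * 20^0.63
F = 19 * 6.601595

125.4303 mm


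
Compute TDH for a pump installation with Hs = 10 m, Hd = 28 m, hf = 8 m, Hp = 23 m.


TDH = Hs + Hd + hf + Hp = 10 + 28 + 8 + 23 = 69

69 m


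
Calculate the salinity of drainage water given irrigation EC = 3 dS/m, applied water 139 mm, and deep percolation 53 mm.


EC_dw = EC_iw * D_iw / D_dw
EC_dw = 3 * 139 / 53
EC_dw = 417 / 53

7.8679 dS/m


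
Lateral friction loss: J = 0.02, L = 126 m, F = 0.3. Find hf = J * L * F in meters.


hf = J * L * F = 0.02 * 126 * 0.3 = 0.7560 m

0.7560 m


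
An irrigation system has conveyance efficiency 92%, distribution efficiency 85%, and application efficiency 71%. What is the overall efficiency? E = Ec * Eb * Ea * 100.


Ec = 0.92, Eb = 0.85, Ea = 0.71
E = 0.92 * 0.85 * 0.71 * 100 = 55.5220%

55.5220 %


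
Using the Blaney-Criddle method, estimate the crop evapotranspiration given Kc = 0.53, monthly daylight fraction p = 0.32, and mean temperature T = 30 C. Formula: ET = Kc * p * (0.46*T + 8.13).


ET = Kc * p * (0.46*T + 8.13)
ET = 0.53 * 0.32 * (0.46*30 + 8.13)
ET = 0.53 * 0.32 * 21.9300

3.7193 mm/day


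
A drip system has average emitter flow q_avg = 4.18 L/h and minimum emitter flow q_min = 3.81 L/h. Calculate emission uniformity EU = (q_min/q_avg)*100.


EU = (q_min/q_avg)*100 = (3.81/4.18)*100 = 91.1483%

91.1483 %


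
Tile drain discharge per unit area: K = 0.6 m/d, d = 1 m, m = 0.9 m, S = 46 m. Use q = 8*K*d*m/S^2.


q = 8*K*d*m/S^2
q = 8*0.6*1*0.9/46^2
q = 4.3200 / 2116

0.0020 m/d


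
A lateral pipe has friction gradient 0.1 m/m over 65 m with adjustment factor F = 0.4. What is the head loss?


hf = J * L * F = 0.1 * 65 * 0.4 = 2.6000 m

2.6000 m


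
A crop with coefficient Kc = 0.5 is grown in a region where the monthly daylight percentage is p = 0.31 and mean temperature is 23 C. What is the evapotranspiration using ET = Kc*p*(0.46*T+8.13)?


ET = Kc * p * (0.46*T + 8.13)
ET = 0.5 * 0.31 * (0.46*23 + 8.13)
ET = 0.5 * 0.31 * 18.7100

2.9001 mm/day


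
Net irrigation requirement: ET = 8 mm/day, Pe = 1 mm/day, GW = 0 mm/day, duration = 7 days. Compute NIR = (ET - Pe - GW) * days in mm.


Daily deficit = ET - Pe - GW = 8 - 1 - 0 = 7 mm/day
NIR = 7 * 7 = 49 mm

49.0000 mm


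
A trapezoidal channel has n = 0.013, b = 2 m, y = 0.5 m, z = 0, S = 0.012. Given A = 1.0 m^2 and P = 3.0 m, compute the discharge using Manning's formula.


R = A/P = 1.0/3.0 = 0.333333
Q = (1/0.013) * 1.0 * 0.333333^(2/3) * 0.012^0.5

4.0510 m^3/s


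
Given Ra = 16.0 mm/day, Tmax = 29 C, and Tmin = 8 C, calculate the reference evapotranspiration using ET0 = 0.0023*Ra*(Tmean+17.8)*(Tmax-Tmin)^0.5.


Tmean = (Tmax + Tmin)/2 = (29 + 8)/2 = 18.5
ET0 = 0.0023 * 16.0 * (18.5 + 17.8) * sqrt(29 - 8)
ET0 = 0.0023 * 16.0 * 36.3 * 4.582576

6.1216 mm/day


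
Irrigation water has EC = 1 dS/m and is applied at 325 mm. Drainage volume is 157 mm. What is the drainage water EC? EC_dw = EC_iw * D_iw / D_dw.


EC_dw = EC_iw * D_iw / D_dw
EC_dw = 1 * 325 / 157
EC_dw = 325 / 157

2.0701 dS/m


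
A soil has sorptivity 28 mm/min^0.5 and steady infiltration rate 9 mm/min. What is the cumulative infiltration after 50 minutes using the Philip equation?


F = S*sqrt(t) + A*t
F = 28*sqrt(50) + 9*50
F = 28*7.071068 + 450

647.9899 mm


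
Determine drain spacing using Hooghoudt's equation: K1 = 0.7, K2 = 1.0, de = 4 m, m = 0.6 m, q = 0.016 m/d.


S^2 = 8*K2*de*m/q + 4*K1*m^2/q
S^2 = 8*1.0*4*0.6/0.016 + 4*0.7*0.6^2/0.016
S = sqrt(1263.0000)

35.5387 m


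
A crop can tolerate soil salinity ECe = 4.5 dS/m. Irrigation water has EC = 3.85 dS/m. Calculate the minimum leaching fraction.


LR = ECiw / (5*ECe - ECiw)
LR = 3.85 / (5*4.5 - 3.85)
LR = 3.85 / 18.6500

0.2064


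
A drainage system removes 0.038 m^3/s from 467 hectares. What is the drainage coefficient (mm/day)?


DC = Q * 86400 / (A * 10000) * 1000
DC = 0.038 * 86400 / (467 * 10000) * 1000
DC = 3283200.0000 / 4670000

0.7030 mm/day


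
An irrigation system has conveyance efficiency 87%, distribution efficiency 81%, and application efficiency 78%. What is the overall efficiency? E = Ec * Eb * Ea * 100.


Ec = 0.87, Eb = 0.81, Ea = 0.78
E = 0.87 * 0.81 * 0.78 * 100 = 54.9666%

54.9666 %


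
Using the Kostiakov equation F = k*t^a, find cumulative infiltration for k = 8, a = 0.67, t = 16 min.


F = k * t^a = 8 * 16^0.67
F = 8 * 6.408559

51.2685 mm


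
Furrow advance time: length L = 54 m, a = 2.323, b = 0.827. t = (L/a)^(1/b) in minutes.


t = (L/a)^(1/b)
t = (54/2.323)^(1/0.827)
t = 23.245803^(1/0.827)

44.8921 min


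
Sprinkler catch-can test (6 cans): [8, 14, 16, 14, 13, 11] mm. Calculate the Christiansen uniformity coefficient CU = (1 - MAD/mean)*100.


mean = 12.666667 mm
MAD = 2.111111 mm
CU = (1 - 2.111111/12.666667)*100

83.3333 %


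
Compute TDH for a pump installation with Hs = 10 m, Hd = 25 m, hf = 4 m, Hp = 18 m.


TDH = Hs + Hd + hf + Hp = 10 + 25 + 4 + 18 = 57

57 m


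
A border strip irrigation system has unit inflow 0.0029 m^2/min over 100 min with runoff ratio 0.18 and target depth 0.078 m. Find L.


L = q*t/((1+r)*Z)
L = 0.0029*100/((1+0.18)*0.078)
L = 0.29/0.09204

3.1508 m


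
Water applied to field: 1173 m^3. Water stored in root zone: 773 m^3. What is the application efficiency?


Ea = V_root / V_field * 100 = 773 / 1173 * 100 = 65.8994%

65.8994 %


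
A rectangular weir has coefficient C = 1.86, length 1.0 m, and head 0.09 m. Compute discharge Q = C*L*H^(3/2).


Q = C * L * H^(3/2) = 1.86 * 1.0 * 0.09^1.5 = 1.86 * 1.0 * 0.027000

0.0502 m^3/s


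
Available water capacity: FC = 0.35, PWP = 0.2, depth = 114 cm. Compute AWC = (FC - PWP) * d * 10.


AWC = (FC - PWP) * d * 10
AWC = (0.35 - 0.2) * 114 * 10
AWC = 0.1500 * 114 * 10

171.0000 mm


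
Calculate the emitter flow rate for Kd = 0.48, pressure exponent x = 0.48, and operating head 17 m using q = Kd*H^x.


q = Kd * H^x = 0.48 * 17^0.48 = 0.48 * 3.895969

1.8701 L/h


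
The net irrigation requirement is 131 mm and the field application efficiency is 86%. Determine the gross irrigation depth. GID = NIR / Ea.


Ea = 86% = 0.86
GID = NIR / Ea = 131 / 0.86 = 152.3256 mm

152.3256 mm


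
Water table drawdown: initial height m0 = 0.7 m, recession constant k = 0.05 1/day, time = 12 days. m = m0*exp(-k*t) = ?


m = m0 * exp(-k*t)
m = 0.7 * exp(-0.05 * 12)
m = 0.7 * exp(-0.6000)

0.3842 m


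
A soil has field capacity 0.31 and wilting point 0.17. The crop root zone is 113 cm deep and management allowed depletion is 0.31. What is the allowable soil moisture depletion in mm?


SMD = (FC - PWP) * d * MAD * 10
SMD = (0.31 - 0.17) * 113 * 0.31 * 10
SMD = 0.1400 * 113 * 0.31 * 10

49.0420 mm


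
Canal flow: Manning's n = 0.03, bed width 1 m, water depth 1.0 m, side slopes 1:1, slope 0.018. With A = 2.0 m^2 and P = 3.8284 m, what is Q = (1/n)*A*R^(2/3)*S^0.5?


R = A/P = 2.0/3.8284 = 0.522411
Q = (1/0.03) * 2.0 * 0.522411^(2/3) * 0.018^0.5

5.8017 m^3/s


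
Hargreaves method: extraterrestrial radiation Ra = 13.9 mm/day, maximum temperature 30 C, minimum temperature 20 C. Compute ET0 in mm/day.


Tmean = (Tmax + Tmin)/2 = (30 + 20)/2 = 25.0
ET0 = 0.0023 * 13.9 * (25.0 + 17.8) * sqrt(30 - 20)
ET0 = 0.0023 * 13.9 * 42.8 * 3.162278

4.3270 mm/day


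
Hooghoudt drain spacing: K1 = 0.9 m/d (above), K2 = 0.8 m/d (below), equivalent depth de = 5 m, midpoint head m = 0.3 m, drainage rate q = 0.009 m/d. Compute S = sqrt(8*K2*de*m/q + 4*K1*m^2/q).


S^2 = 8*K2*de*m/q + 4*K1*m^2/q
S^2 = 8*0.8*5*0.3/0.009 + 4*0.9*0.3^2/0.009
S = sqrt(1102.6667)

33.2064 m


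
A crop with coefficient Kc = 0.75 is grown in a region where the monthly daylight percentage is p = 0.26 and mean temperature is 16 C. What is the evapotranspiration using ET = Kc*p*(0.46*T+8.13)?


ET = Kc * p * (0.46*T + 8.13)
ET = 0.75 * 0.26 * (0.46*16 + 8.13)
ET = 0.75 * 0.26 * 15.4900

3.0206 mm/day


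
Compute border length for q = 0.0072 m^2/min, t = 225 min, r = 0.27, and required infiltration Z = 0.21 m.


L = q*t/((1+r)*Z)
L = 0.0072*225/((1+0.27)*0.21)
L = 1.62/0.2667

6.0742 m


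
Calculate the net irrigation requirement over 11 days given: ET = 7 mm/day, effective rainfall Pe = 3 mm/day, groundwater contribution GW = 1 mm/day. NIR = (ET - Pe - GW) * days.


Daily deficit = ET - Pe - GW = 7 - 3 - 1 = 3 mm/day
NIR = 3 * 11 = 33 mm

33.0000 mm


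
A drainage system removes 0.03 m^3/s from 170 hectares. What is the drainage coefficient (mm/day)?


DC = Q * 86400 / (A * 10000) * 1000
DC = 0.03 * 86400 / (170 * 10000) * 1000
DC = 2592000.0000 / 1700000

1.5247 mm/day


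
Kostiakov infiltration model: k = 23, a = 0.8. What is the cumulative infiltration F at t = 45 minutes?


F = k * t^a = 23 * 45^0.8
F = 23 * 21.016965

483.3902 mm


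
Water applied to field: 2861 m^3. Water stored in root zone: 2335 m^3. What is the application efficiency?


Ea = V_root / V_field * 100 = 2335 / 2861 * 100 = 81.6148%

81.6148 %


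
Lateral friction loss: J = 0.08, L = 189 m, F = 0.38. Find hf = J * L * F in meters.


hf = J * L * F = 0.08 * 189 * 0.38 = 5.7456 m

5.7456 m


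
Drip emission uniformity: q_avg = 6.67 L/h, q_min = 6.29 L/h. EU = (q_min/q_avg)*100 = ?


EU = (q_min/q_avg)*100 = (6.29/6.67)*100 = 94.3028%

94.3028 %


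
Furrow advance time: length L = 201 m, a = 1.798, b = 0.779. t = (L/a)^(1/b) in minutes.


t = (L/a)^(1/b)
t = (201/1.798)^(1/0.779)
t = 111.790879^(1/0.779)

426.1213 min


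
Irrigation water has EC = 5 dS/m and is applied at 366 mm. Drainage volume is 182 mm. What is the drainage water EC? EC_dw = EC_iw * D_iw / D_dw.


EC_dw = EC_iw * D_iw / D_dw
EC_dw = 5 * 366 / 182
EC_dw = 1830 / 182

10.0549 dS/m


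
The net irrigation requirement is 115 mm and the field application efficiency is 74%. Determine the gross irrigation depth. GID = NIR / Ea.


Ea = 74% = 0.74
GID = NIR / Ea = 115 / 0.74 = 155.4054 mm

155.4054 mm


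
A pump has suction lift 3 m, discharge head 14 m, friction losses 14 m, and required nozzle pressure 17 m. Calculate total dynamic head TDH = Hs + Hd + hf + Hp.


TDH = Hs + Hd + hf + Hp = 3 + 14 + 14 + 17 = 48

48 m


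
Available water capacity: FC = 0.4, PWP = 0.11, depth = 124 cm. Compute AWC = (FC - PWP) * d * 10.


AWC = (FC - PWP) * d * 10
AWC = (0.4 - 0.11) * 124 * 10
AWC = 0.2900 * 124 * 10

359.6000 mm


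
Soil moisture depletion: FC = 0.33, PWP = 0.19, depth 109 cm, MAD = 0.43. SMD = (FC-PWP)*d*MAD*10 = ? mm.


SMD = (FC - PWP) * d * MAD * 10
SMD = (0.33 - 0.19) * 109 * 0.43 * 10
SMD = 0.1400 * 109 * 0.43 * 10

65.6180 mm


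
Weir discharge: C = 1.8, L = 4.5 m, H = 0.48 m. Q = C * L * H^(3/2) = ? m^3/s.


Q = C * L * H^(3/2) = 1.8 * 4.5 * 0.48^1.5 = 1.8 * 4.5 * 0.332554

2.6937 m^3/s


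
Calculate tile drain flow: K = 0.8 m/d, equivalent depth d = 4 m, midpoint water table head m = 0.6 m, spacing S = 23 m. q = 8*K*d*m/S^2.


q = 8*K*d*m/S^2
q = 8*0.8*4*0.6/23^2
q = 15.3600 / 529

0.0290 m/d


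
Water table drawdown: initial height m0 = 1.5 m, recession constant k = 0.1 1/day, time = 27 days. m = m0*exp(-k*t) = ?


m = m0 * exp(-k*t)
m = 1.5 * exp(-0.1 * 27)
m = 1.5 * exp(-2.7000)

0.1008 m


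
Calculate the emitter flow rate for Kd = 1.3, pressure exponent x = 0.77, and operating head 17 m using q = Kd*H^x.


q = Kd * H^x = 1.3 * 17^0.77 = 1.3 * 8.860244

11.5183 L/h


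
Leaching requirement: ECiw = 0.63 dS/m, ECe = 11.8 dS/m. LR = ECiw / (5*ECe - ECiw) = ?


LR = ECiw / (5*ECe - ECiw)
LR = 0.63 / (5*11.8 - 0.63)
LR = 0.63 / 58.3700

0.0108


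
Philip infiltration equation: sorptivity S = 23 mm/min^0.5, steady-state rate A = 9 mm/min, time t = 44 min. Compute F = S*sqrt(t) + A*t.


F = S*sqrt(t) + A*t
F = 23*sqrt(44) + 9*44
F = 23*6.633250 + 396

548.5648 mm


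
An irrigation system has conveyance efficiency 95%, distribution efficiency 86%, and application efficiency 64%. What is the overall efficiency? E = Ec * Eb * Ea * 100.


Ec = 0.95, Eb = 0.86, Ea = 0.64
E = 0.95 * 0.86 * 0.64 * 100 = 52.2880%

52.2880 %


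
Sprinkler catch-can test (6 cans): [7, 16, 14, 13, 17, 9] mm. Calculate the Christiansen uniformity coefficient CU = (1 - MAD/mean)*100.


mean = 12.666667 mm
MAD = 3.111111 mm
CU = (1 - 3.111111/12.666667)*100

75.4386 %


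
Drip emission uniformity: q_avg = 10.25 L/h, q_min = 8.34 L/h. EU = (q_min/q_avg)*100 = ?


EU = (q_min/q_avg)*100 = (8.34/10.25)*100 = 81.3659%

81.3659 %


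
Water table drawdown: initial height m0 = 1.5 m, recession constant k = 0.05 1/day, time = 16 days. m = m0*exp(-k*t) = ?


m = m0 * exp(-k*t)
m = 1.5 * exp(-0.05 * 16)
m = 1.5 * exp(-0.8000)

0.6740 m


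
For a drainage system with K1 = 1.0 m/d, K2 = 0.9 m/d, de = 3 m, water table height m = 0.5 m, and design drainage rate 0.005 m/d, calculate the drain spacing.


S^2 = 8*K2*de*m/q + 4*K1*m^2/q
S^2 = 8*0.9*3*0.5/0.005 + 4*1.0*0.5^2/0.005
S = sqrt(2360.0000)

48.5798 m


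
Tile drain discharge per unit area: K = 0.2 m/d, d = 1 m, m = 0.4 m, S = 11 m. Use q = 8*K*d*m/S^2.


q = 8*K*d*m/S^2
q = 8*0.2*1*0.4/11^2
q = 0.6400 / 121

0.0053 m/d


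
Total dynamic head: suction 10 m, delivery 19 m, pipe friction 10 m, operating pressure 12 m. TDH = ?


TDH = Hs + Hd + hf + Hp = 10 + 19 + 10 + 12 = 51

51 m


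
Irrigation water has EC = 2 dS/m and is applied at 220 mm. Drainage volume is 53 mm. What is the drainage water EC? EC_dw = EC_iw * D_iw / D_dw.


EC_dw = EC_iw * D_iw / D_dw
EC_dw = 2 * 220 / 53
EC_dw = 440 / 53

8.3019 dS/m


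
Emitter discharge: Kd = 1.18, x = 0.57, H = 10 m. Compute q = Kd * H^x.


q = Kd * H^x = 1.18 * 10^0.57 = 1.18 * 3.715352

4.3841 L/h


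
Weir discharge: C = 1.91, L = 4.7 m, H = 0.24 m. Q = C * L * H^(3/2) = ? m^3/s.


Q = C * L * H^(3/2) = 1.91 * 4.7 * 0.24^1.5 = 1.91 * 4.7 * 0.117576

1.0555 m^3/s


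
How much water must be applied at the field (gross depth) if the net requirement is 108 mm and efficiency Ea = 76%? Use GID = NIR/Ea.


Ea = 76% = 0.76
GID = NIR / Ea = 108 / 0.76 = 142.1053 mm

142.1053 mm


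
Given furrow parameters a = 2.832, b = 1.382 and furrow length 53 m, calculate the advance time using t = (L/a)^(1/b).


t = (L/a)^(1/b)
t = (53/2.832)^(1/1.382)
t = 18.714689^(1/1.382)

8.3279 min


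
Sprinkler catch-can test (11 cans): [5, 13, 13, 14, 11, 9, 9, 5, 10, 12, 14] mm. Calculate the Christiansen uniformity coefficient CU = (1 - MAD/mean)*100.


mean = 10.454545 mm
MAD = 2.595041 mm
CU = (1 - 2.595041/10.454545)*100

75.1779 %


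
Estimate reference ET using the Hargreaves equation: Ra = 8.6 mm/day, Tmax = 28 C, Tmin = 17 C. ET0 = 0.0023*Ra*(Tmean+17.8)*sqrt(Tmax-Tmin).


Tmean = (Tmax + Tmin)/2 = (28 + 17)/2 = 22.5
ET0 = 0.0023 * 8.6 * (22.5 + 17.8) * sqrt(28 - 17)
ET0 = 0.0023 * 8.6 * 40.3 * 3.316625

2.6438 mm/day


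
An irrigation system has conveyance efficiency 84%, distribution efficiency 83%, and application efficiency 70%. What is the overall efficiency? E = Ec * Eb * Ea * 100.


Ec = 0.84, Eb = 0.83, Ea = 0.7
E = 0.84 * 0.83 * 0.7 * 100 = 48.8040%

48.8040 %


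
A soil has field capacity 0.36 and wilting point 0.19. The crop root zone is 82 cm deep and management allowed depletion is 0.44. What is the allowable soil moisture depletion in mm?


SMD = (FC - PWP) * d * MAD * 10
SMD = (0.36 - 0.19) * 82 * 0.44 * 10
SMD = 0.1700 * 82 * 0.44 * 10

61.3360 mm


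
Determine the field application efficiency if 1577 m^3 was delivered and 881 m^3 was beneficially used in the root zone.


Ea = V_root / V_field * 100 = 881 / 1577 * 100 = 55.8656%

55.8656 %


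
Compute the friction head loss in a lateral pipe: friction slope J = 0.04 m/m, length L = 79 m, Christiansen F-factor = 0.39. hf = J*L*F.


hf = J * L * F = 0.04 * 79 * 0.39 = 1.2324 m

1.2324 m


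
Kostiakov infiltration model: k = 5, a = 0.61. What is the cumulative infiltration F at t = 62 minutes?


F = k * t^a = 5 * 62^0.61
F = 5 * 12.398208

61.9910 mm


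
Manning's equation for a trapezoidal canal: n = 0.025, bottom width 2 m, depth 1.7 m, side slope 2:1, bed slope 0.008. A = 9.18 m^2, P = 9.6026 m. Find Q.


R = A/P = 9.18/9.6026 = 0.955991
Q = (1/0.025) * 9.18 * 0.955991^(2/3) * 0.008^0.5

31.8726 m^3/s


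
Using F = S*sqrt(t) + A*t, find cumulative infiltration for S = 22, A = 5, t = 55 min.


F = S*sqrt(t) + A*t
F = 22*sqrt(55) + 5*55
F = 22*7.416198 + 275

438.1564 mm


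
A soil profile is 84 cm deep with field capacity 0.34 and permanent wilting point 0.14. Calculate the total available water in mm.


AWC = (FC - PWP) * d * 10
AWC = (0.34 - 0.14) * 84 * 10
AWC = 0.2000 * 84 * 10

168.0000 mm


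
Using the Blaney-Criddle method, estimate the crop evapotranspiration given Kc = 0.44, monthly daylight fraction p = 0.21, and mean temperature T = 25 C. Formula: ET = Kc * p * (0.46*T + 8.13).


ET = Kc * p * (0.46*T + 8.13)
ET = 0.44 * 0.21 * (0.46*25 + 8.13)
ET = 0.44 * 0.21 * 19.6300

1.8138 mm/day


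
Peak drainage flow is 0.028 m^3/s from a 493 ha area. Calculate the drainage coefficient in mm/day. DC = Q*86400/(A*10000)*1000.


DC = Q * 86400 / (A * 10000) * 1000
DC = 0.028 * 86400 / (493 * 10000) * 1000
DC = 2419200.0000 / 4930000

0.4907 mm/day


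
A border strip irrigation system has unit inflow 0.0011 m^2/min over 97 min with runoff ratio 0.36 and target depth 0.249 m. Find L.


L = q*t/((1+r)*Z)
L = 0.0011*97/((1+0.36)*0.249)
L = 0.1067/0.33864

0.3151 m


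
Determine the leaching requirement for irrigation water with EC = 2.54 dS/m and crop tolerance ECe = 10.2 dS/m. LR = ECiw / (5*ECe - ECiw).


LR = ECiw / (5*ECe - ECiw)
LR = 2.54 / (5*10.2 - 2.54)
LR = 2.54 / 48.4600

0.0524


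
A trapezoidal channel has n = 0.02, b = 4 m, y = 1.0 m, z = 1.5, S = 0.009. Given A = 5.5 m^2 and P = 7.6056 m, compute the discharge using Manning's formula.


R = A/P = 5.5/7.6056 = 0.723151
Q = (1/0.02) * 5.5 * 0.723151^(2/3) * 0.009^0.5

21.0187 m^3/s


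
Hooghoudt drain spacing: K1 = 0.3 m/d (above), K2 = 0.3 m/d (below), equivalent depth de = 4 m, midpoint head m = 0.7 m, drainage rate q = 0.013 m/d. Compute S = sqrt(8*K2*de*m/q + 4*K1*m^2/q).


S^2 = 8*K2*de*m/q + 4*K1*m^2/q
S^2 = 8*0.3*4*0.7/0.013 + 4*0.3*0.7^2/0.013
S = sqrt(562.1538)

23.7098 m


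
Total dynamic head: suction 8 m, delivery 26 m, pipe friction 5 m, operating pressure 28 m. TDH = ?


TDH = Hs + Hd + hf + Hp = 8 + 26 + 5 + 28 = 67

67 m
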